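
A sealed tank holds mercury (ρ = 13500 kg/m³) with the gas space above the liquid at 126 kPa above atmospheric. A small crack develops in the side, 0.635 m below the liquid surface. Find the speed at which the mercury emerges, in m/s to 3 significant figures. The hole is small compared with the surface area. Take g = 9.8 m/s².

5.58 m/s

Take point 1 at the surface (v₁ ≈ 0) and point 2 at the hole (at atmospheric pressure). Bernoulli: P₁ + ρg h = P_atm + ½ρv₂².
With P₁ − P_atm = 126000 Pa, v₂ = √(2gh + 2ΔP/ρ) = √(2·9.8·0.635 + 2·126000/13500) = 5.58 m/s.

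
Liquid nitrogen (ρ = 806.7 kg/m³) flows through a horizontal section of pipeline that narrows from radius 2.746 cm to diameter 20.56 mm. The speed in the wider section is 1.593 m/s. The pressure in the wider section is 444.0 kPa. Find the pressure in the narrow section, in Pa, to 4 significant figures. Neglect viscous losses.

Mass conservation (A₁v₁ = A₂v₂) gives v₂ = 1.593 × 23.69/3.320 = 11.37 m/s.
Bernoulli (h₁ = h₂): P₁ − P₂ = ½ρ(v₂² − v₁²).
P₂ = P₁ − ½ρ(v₂² − v₁²) = 444000 − ½·806.7·(11.37² − 1.593²) = 444000 − 51090 = 392900 Pa.

P₂ = 392900 Pa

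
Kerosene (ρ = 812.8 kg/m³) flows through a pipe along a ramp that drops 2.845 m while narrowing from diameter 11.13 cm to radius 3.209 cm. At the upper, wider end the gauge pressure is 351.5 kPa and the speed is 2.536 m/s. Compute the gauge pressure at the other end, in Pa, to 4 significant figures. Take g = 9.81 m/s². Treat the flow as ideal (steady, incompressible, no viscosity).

Continuity gives A₁v₁ = A₂v₂, so v₂ = (97.29 cm²)/(32.35 cm²) × 2.536 m/s = 7.627 m/s.
Applying Bernoulli between the two ends and solving for P₂: P₂ = P₁ + ½ρ(v₁² − v₂²) − ρgΔh.
P₂ = 351500 + ½·812.8·(2.536² − 7.627²) − 812.8·9.81·(−2.845) = 351500 + (-21030) − (-22680) = 353200 Pa.

P₂ ≈ 353200 Pa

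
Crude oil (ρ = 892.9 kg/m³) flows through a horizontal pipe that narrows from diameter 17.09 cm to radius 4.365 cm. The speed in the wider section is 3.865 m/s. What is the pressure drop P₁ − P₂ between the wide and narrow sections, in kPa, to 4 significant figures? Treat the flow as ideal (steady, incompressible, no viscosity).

By continuity, v₂ = v₁·A₁/A₂ = 3.865·(229.4/59.86) = 14.81 m/s.
Along the horizontal streamline, P + ½ρv² is constant.
P₁ − P₂ = ½·892.9·(14.81² − 3.865²) = ½·892.9·204.4 = 91280 Pa.

ΔP ≈ 91.28 kPa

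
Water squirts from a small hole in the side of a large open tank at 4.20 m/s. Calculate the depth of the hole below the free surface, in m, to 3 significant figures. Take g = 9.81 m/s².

Torricelli: v = √(2gh), so h = v²/(2g).
h = 4.20²/(2·9.81) = 17.6/19.62 = 0.899 m.

h ≈ 0.899 m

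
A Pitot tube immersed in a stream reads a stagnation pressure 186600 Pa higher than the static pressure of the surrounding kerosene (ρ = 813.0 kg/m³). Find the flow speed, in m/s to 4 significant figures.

v ≈ 21.43 m/s

Bernoulli between the free stream and the stagnation point: ½ρv² = P_stag − P_static.
v = √(2ΔP/ρ) = √(2·186600/813.0) = 21.43 m/s.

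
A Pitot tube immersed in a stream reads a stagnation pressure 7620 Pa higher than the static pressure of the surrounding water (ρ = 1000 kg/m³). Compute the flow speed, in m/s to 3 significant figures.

The dynamic pressure equals the rise in static pressure at the stagnation point: ΔP = ½ρv².
v = √(2ΔP/ρ) = √(2·7620/1000) = 3.90 m/s.

v ≈ 3.90 m/s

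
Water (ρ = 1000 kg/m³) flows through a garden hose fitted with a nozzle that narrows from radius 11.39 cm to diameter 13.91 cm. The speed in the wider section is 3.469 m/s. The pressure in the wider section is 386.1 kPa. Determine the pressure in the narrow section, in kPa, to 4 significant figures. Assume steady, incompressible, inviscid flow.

P₂ ≈ 348.8 kPa

By continuity, v₂ = v₁·A₁/A₂ = 3.469·(407.6/152.0) = 9.304 m/s.
With no height change, Bernoulli's equation is P₁ + ½ρv₁² = P₂ + ½ρv₂².
P₂ = P₁ − ½ρ(v₂² − v₁²) = 386100 − ½·1000·(9.304² − 3.469²) = 386100 − 37260 = 348800 Pa.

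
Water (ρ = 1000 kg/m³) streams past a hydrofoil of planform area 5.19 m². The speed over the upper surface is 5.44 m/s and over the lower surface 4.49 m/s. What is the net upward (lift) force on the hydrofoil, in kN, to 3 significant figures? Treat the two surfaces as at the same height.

24.5 kN

From P + ½ρv² = const at equal height, P_low − P_up = ½ρ(v_up² − v_low²).
ΔP = ½·1000·(5.44² − 4.49²) = 4720 Pa.
Lift = ΔP · A = 4720 × 5.19 = 24500 N.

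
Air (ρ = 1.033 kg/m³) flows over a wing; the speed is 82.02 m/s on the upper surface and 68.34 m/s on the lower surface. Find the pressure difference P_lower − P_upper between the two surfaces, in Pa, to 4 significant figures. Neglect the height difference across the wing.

ΔP ≈ 1062 Pa

Bernoulli (same height): P_lower − P_upper = ½ρ(v_upper² − v_lower²).
ΔP = ½·1.033·(82.02² − 68.34²) = 1062 Pa.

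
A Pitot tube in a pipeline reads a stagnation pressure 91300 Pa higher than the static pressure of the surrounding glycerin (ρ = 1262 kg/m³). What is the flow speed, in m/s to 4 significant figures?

v ≈ 12.03 m/s

At the stagnation point the flow is brought to rest, so Bernoulli gives P_stag − P_static = ½ρv².
v = √(2ΔP/ρ) = √(2·91300/1262) = 12.03 m/s.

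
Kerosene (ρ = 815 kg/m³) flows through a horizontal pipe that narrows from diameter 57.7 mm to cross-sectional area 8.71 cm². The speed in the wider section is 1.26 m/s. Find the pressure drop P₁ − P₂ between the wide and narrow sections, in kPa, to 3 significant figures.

Mass conservation (A₁v₁ = A₂v₂) gives v₂ = 1.26 × 26.1/8.71 = 3.78 m/s.
With no height change, Bernoulli's equation is P₁ + ½ρv₁² = P₂ + ½ρv₂².
P₁ − P₂ = ½·815·(3.78² − 1.26²) = ½·815·12.7 = 5180 Pa.

5.18 kPa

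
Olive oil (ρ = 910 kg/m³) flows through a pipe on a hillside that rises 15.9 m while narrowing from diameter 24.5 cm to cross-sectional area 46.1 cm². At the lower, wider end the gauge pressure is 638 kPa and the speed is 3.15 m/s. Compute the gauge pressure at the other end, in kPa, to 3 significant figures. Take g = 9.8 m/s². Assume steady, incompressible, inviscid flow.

Mass conservation (A₁v₁ = A₂v₂) gives v₂ = 3.15 × 471/46.1 = 32.2 m/s.
Applying Bernoulli between the two ends and solving for P₂: P₂ = P₁ + ½ρ(v₁² − v₂²) − ρgΔh.
P₂ = 638000 + ½·910·(3.15² − 32.2²) − 910·9.8·(+15.9) = 638000 + (-468000) − (142000) = 28600 Pa.

P₂ = 28.6 kPa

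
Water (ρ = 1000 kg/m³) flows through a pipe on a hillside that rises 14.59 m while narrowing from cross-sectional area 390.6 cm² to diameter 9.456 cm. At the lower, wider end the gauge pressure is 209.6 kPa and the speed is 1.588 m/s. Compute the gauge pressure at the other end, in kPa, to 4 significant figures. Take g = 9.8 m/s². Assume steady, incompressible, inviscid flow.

P₂ ≈ 28.87 kPa

The volume flow rate is constant, so v₂ = (A₁/A₂)v₁ = (390.6/70.23)·1.588 = 8.832 m/s.
Bernoulli: P₁ + ½ρv₁² + ρg h₁ = P₂ + ½ρv₂² + ρg h₂, so P₂ = P₁ + ½ρ(v₁² − v₂²) − ρg(h₂ − h₁).
P₂ = 209600 + ½·1000·(1.588² − 8.832²) − 1000·9.8·(+14.59) = 209600 + (-37740) − (143000) = 28870 Pa.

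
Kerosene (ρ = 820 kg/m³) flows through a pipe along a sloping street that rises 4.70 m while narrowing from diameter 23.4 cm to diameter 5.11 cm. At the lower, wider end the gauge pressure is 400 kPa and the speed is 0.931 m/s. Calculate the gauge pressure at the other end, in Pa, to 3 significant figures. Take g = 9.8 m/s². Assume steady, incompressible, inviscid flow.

P₂ = 206000 Pa

By continuity, v₂ = v₁·A₁/A₂ = 0.931·(430/20.5) = 19.5 m/s.
Energy conservation along the streamline gives P₂ = P₁ − ½ρ(v₂² − v₁²) − ρg(h₂ − h₁).
P₂ = 400000 + ½·820·(0.931² − 19.5²) − 820·9.8·(+4.70) = 400000 + (-156000) − (37800) = 206000 Pa.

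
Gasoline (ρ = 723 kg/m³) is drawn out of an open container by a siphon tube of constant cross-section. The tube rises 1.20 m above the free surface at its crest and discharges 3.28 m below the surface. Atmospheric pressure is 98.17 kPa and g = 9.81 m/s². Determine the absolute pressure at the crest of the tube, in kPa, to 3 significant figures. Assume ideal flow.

Bernoulli surface→outlet gives ½v² = g·h_out, so v = √(2·9.81·3.28) = 8.02 m/s.
With constant cross-section the crest speed equals v; applying Bernoulli from the surface up to the crest, P_top = P_atm − ½ρv² − ρg·h_top.
P_top = 98170 − ½·723·8.02² − 723·9.81·1.20 = 66400 Pa.

P_top = 66.4 kPa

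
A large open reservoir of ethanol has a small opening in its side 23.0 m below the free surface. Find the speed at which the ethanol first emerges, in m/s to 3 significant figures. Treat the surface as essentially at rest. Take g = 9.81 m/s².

The surface is effectively still and both ends are open, so ½v² = gh and v = √(2·9.81·23.0) = 21.2 m/s.

21.2 m/s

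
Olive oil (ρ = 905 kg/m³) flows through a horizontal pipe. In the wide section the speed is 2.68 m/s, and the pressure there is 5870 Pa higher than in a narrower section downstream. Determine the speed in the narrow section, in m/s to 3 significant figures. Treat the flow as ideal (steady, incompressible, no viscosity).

v₂ ≈ 4.49 m/s

Horizontal Bernoulli: P₁ + ½ρv₁² = P₂ + ½ρv₂², so v₂² = v₁² + 2(P₁ − P₂)/ρ.
v₂ = √(2.68² + 2·5870/905) = √(7.18 + 13.0) = 4.49 m/s.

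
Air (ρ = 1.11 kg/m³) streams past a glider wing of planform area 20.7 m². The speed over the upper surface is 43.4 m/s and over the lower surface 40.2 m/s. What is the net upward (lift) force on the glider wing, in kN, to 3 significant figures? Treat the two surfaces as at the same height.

With equal heights on the two surfaces, Bernoulli gives P_lower − P_upper = ½ρ(v_upper² − v_lower²).
ΔP = ½·1.11·(43.4² − 40.2²) = 148 Pa.
Lift = ΔP · A = 148 × 20.7 = 3070 N.

F ≈ 3.07 kN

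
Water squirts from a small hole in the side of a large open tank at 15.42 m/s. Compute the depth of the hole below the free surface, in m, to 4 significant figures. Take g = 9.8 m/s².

h ≈ 12.13 m

For a small hole in a large open tank, ½v² = gh, giving h = v²/(2g).
h = 15.42²/(2·9.8) = 237.8/19.60 = 12.13 m.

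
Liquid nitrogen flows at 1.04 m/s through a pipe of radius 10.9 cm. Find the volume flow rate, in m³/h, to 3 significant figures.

Q = A·v = 0.0373 m² × 1.04 m/s = 0.0388 m³/s.
Converting: 0.0388 m³/s × 3600 = 140 m³/h.

140 m³/h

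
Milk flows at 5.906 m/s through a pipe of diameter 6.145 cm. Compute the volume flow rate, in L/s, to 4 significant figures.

Q = A·v = 0.002966 m² × 5.906 m/s = 0.01752 m³/s.
Converting: 0.01752 m³/s × 1000 = 17.52 L/s.

Q = 17.52 L/s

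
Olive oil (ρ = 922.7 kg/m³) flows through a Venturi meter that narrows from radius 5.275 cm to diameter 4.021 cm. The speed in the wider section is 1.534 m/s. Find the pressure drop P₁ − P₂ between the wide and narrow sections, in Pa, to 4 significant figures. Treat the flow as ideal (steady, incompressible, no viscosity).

ΔP = 50360 Pa

Continuity gives A₁v₁ = A₂v₂, so v₂ = (87.42 cm²)/(12.70 cm²) × 1.534 m/s = 10.56 m/s.
Bernoulli (h₁ = h₂): P₁ − P₂ = ½ρ(v₂² − v₁²).
P₁ − P₂ = ½·922.7·(10.56² − 1.534²) = ½·922.7·109.2 = 50360 Pa.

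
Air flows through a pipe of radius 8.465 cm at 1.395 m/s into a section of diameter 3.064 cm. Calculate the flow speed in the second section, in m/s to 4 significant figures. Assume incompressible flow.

v₂ = 42.59 m/s

Mass conservation (A₁v₁ = A₂v₂) gives v₂ = 1.395 × 225.1/7.373 = 42.59 m/s.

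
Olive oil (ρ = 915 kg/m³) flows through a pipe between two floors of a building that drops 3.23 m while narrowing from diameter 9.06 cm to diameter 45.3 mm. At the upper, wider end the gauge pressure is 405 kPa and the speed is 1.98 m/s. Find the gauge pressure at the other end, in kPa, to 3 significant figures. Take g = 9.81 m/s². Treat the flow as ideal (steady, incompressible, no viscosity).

Mass conservation (A₁v₁ = A₂v₂) gives v₂ = 1.98 × 64.5/16.1 = 7.92 m/s.
Bernoulli: P₁ + ½ρv₁² + ρg h₁ = P₂ + ½ρv₂² + ρg h₂, so P₂ = P₁ + ½ρ(v₁² − v₂²) − ρg(h₂ − h₁).
P₂ = 405000 + ½·915·(1.98² − 7.92²) − 915·9.81·(−3.23) = 405000 + (-26900) − (-29000) = 407000 Pa.

407 kPa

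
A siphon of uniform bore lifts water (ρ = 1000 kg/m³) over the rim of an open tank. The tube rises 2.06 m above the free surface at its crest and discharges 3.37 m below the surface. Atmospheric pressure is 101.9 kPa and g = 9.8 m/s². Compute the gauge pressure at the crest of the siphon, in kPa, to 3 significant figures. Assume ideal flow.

-53.2 kPa

From the surface to the outlet (both open to atmosphere, surface at rest): v = √(2g·h_out) = √(2·9.8·3.37) = 8.13 m/s.
With constant cross-section the crest speed equals v; applying Bernoulli from the surface up to the crest, P_top = P_atm − ½ρv² − ρg·h_top.
P_top = 101900 − ½·1000·8.13² − 1000·9.8·2.06 = 48700 Pa. So P_gauge = P_top − P_atm = -53200 Pa.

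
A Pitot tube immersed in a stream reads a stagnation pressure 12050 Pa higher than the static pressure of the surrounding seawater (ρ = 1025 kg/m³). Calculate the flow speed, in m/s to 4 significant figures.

v ≈ 4.849 m/s

Bernoulli between the free stream and the stagnation point: ½ρv² = P_stag − P_static.
v = √(2ΔP/ρ) = √(2·12050/1025) = 4.849 m/s.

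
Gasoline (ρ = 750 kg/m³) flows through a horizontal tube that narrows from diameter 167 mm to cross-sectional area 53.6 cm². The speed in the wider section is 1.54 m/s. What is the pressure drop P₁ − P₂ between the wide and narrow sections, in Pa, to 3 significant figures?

ΔP = 14000 Pa

Mass conservation (A₁v₁ = A₂v₂) gives v₂ = 1.54 × 219/53.6 = 6.29 m/s.
With no height change, Bernoulli's equation is P₁ + ½ρv₁² = P₂ + ½ρv₂².
P₁ − P₂ = ½·750·(6.29² − 1.54²) = ½·750·37.2 = 14000 Pa.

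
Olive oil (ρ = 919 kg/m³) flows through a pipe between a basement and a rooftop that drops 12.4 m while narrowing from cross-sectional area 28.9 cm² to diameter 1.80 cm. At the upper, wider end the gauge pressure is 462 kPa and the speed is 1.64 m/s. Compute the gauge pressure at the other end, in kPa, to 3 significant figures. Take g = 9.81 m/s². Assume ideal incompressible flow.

416 kPa

Mass conservation (A₁v₁ = A₂v₂) gives v₂ = 1.64 × 28.9/2.54 = 18.6 m/s.
Bernoulli: P₁ + ½ρv₁² + ρg h₁ = P₂ + ½ρv₂² + ρg h₂, so P₂ = P₁ + ½ρ(v₁² − v₂²) − ρg(h₂ − h₁).
P₂ = 462000 + ½·919·(1.64² − 18.6²) − 919·9.81·(−12.4) = 462000 + (-158000) − (-112000) = 416000 Pa.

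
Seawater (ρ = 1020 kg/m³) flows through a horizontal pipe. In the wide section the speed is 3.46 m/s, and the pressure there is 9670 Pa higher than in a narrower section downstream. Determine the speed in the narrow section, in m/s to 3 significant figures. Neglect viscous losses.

v₂ ≈ 5.56 m/s

Horizontal Bernoulli: P₁ + ½ρv₁² = P₂ + ½ρv₂², so v₂² = v₁² + 2(P₁ − P₂)/ρ.
v₂ = √(3.46² + 2·9670/1020) = √(12.0 + 19.0) = 5.56 m/s.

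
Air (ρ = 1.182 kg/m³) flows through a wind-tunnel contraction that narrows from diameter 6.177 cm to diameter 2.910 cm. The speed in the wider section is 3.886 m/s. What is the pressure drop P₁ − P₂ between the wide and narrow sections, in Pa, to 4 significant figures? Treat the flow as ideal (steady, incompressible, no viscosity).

The volume flow rate is constant, so v₂ = (A₁/A₂)v₁ = (29.97/6.651)·3.886 = 17.51 m/s.
Bernoulli (h₁ = h₂): P₁ − P₂ = ½ρ(v₂² − v₁²).
P₁ − P₂ = ½·1.182·(17.51² − 3.886²) = ½·1.182·291.5 = 172.3 Pa.

ΔP ≈ 172.3 Pa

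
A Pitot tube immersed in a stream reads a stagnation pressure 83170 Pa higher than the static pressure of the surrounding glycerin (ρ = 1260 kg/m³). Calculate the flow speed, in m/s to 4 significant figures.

Bernoulli between the free stream and the stagnation point: ½ρv² = P_stag − P_static.
v = √(2ΔP/ρ) = √(2·83170/1260) = 11.49 m/s.

v ≈ 11.49 m/s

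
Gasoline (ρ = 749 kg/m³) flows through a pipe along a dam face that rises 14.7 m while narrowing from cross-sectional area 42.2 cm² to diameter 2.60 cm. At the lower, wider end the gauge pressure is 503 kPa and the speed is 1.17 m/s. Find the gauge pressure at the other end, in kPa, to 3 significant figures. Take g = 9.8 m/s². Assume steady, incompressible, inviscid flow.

By continuity, v₂ = v₁·A₁/A₂ = 1.17·(42.2/5.31) = 9.30 m/s.
Energy conservation along the streamline gives P₂ = P₁ − ½ρ(v₂² − v₁²) − ρg(h₂ − h₁).
P₂ = 503000 + ½·749·(1.17² − 9.30²) − 749·9.8·(+14.7) = 503000 + (-31900) − (108000) = 363000 Pa.

363 kPa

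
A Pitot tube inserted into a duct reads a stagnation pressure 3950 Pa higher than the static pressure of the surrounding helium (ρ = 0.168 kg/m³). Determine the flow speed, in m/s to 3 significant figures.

Bernoulli between the free stream and the stagnation point: ½ρv² = P_stag − P_static.
v = √(2ΔP/ρ) = √(2·3950/0.168) = 217 m/s.

v = 217 m/s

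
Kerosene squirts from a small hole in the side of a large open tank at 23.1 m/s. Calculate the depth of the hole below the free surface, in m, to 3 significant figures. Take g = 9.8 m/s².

Inverting v = √(2gh) gives h = v² / 2g.
h = 23.1²/(2·9.8) = 534/19.60 = 27.2 m.

h = 27.2 m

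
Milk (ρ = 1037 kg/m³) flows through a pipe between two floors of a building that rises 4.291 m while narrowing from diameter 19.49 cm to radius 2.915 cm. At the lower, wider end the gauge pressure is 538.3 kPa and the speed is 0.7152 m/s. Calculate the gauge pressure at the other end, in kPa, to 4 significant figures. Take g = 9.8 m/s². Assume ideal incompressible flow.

By continuity, v₂ = v₁·A₁/A₂ = 0.7152·(298.3/26.69) = 7.993 m/s.
Energy conservation along the streamline gives P₂ = P₁ − ½ρ(v₂² − v₁²) − ρg(h₂ − h₁).
P₂ = 538300 + ½·1037·(0.7152² − 7.993²) − 1037·9.8·(+4.291) = 538300 + (-32860) − (43610) = 461800 Pa.

P₂ ≈ 461.8 kPa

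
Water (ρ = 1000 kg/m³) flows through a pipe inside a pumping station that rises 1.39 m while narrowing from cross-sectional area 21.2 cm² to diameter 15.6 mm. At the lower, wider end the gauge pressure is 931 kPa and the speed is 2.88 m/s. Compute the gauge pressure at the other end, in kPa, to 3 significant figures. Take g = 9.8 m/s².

P₂ ≈ 411 kPa

Continuity gives A₁v₁ = A₂v₂, so v₂ = (21.2 cm²)/(1.91 cm²) × 2.88 m/s = 31.9 m/s.
Bernoulli: P₁ + ½ρv₁² + ρg h₁ = P₂ + ½ρv₂² + ρg h₂, so P₂ = P₁ + ½ρ(v₁² − v₂²) − ρg(h₂ − h₁).
P₂ = 931000 + ½·1000·(2.88² − 31.9²) − 1000·9.8·(+1.39) = 931000 + (-506000) − (13600) = 411000 Pa.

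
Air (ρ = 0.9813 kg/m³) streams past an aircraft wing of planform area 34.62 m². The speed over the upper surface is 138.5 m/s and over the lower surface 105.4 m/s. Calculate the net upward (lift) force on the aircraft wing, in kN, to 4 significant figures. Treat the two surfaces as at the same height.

The faster flow above has the lower pressure; Bernoulli (same height) gives ΔP = ½ρ(v_up² − v_low²).
ΔP = ½·0.9813·(138.5² − 105.4²) = 3961 Pa.
Lift = ΔP · A = 3961 × 34.62 = 137100 N.

137.1 kN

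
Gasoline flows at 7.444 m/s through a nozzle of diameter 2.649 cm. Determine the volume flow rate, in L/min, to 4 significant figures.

Q ≈ 246.2 L/min

Q = A·v = 0.0005511 m² × 7.444 m/s = 0.004103 m³/s.
Converting: 0.004103 m³/s × 60000 = 246.2 L/min.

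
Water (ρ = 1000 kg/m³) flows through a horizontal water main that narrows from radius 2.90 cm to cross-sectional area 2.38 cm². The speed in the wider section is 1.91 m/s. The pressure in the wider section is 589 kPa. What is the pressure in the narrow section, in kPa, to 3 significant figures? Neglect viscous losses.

P₂ ≈ 366 kPa

The volume flow rate is constant, so v₂ = (A₁/A₂)v₁ = (26.4/2.38)·1.91 = 21.2 m/s.
Bernoulli (h₁ = h₂): P₁ − P₂ = ½ρ(v₂² − v₁²).
P₂ = P₁ − ½ρ(v₂² − v₁²) = 589000 − ½·1000·(21.2² − 1.91²) = 589000 − 223000 = 366000 Pa.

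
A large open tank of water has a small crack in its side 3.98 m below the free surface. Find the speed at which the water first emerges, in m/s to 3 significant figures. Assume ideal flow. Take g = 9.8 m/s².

8.83 m/s

Bernoulli from surface to hole (P equal, v_surface ≈ 0): v = √(2gh) = √(2×9.8×3.98) = 8.83 m/s.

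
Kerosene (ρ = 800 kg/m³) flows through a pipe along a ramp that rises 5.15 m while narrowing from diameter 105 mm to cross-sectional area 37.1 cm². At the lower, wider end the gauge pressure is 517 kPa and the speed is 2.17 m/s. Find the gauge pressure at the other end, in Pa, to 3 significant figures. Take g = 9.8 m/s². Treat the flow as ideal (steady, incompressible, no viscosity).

468000 Pa

Continuity gives A₁v₁ = A₂v₂, so v₂ = (86.6 cm²)/(37.1 cm²) × 2.17 m/s = 5.06 m/s.
Bernoulli: P₁ + ½ρv₁² + ρg h₁ = P₂ + ½ρv₂² + ρg h₂, so P₂ = P₁ + ½ρ(v₁² − v₂²) − ρg(h₂ − h₁).
P₂ = 517000 + ½·800·(2.17² − 5.06²) − 800·9.8·(+5.15) = 517000 + (-8380) − (40400) = 468000 Pa.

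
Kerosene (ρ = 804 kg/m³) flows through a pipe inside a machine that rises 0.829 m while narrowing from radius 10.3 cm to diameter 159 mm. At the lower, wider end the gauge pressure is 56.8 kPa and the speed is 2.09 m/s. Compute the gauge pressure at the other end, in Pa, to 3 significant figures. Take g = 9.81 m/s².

P₂ ≈ 47100 Pa

Mass conservation (A₁v₁ = A₂v₂) gives v₂ = 2.09 × 333/199 = 3.51 m/s.
Energy conservation along the streamline gives P₂ = P₁ − ½ρ(v₂² − v₁²) − ρg(h₂ − h₁).
P₂ = 56800 + ½·804·(2.09² − 3.51²) − 804·9.81·(+0.829) = 56800 + (-3190) − (6540) = 47100 Pa.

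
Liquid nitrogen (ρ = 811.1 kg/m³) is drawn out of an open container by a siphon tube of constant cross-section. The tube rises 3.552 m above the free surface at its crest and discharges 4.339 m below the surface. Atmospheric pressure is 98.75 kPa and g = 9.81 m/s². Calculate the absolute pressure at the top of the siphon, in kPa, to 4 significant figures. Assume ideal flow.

From the surface to the outlet (both open to atmosphere, surface at rest): v = √(2g·h_out) = √(2·9.81·4.339) = 9.227 m/s.
With constant cross-section the crest speed equals v; applying Bernoulli from the surface up to the crest, P_top = P_atm − ½ρv² − ρg·h_top.
P_top = 98750 − ½·811.1·9.227² − 811.1·9.81·3.552 = 35960 Pa.

P_top ≈ 35.96 kPa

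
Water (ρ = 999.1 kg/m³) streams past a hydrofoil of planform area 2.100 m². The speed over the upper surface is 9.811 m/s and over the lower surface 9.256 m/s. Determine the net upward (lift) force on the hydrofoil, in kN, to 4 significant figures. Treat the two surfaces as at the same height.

F ≈ 11.10 kN

From P + ½ρv² = const at equal height, P_low − P_up = ½ρ(v_up² − v_low²).
ΔP = ½·999.1·(9.811² − 9.256²) = 5286 Pa.
Lift = ΔP · A = 5286 × 2.100 = 11100 N.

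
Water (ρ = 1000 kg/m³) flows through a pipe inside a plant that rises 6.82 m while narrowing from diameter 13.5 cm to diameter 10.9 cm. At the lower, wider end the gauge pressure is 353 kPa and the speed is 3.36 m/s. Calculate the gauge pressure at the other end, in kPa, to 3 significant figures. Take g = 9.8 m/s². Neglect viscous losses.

P₂ ≈ 279 kPa

Mass conservation (A₁v₁ = A₂v₂) gives v₂ = 3.36 × 143/93.3 = 5.15 m/s.
Applying Bernoulli between the two ends and solving for P₂: P₂ = P₁ + ½ρ(v₁² − v₂²) − ρgΔh.
P₂ = 353000 + ½·1000·(3.36² − 5.15²) − 1000·9.8·(+6.82) = 353000 + (-7640) − (66800) = 279000 Pa.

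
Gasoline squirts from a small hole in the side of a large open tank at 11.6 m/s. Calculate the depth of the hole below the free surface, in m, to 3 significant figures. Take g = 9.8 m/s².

h ≈ 6.87 m

Torricelli: v = √(2gh), so h = v²/(2g).
h = 11.6²/(2·9.8) = 135/19.60 = 6.87 m.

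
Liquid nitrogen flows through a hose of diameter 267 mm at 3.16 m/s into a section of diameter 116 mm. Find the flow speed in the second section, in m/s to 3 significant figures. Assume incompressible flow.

Continuity gives A₁v₁ = A₂v₂, so v₂ = (560 cm²)/(106 cm²) × 3.16 m/s = 16.7 m/s.

16.7 m/s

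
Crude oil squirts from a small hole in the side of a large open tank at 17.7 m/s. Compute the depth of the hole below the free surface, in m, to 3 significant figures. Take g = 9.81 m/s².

Inverting v = √(2gh) gives h = v² / 2g.
h = 17.7²/(2·9.81) = 313/19.62 = 16.0 m.

h ≈ 16.0 m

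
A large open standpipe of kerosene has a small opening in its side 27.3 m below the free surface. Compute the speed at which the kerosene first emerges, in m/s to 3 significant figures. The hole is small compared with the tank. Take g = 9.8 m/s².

Torricelli's result v = √(2gh) gives v = √(2·9.8·27.3) = 23.1 m/s.

v = 23.1 m/s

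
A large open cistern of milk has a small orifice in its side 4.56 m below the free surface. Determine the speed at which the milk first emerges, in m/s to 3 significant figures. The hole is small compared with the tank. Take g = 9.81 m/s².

Torricelli's result v = √(2gh) gives v = √(2·9.81·4.56) = 9.46 m/s.

v = 9.46 m/s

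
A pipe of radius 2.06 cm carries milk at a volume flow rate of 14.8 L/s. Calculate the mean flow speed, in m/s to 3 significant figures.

Q = 14.8 L/s = 0.0148 m³/s.
v = Q/A = 0.0148 / 0.00133 = 11.1 m/s.

v = 11.1 m/s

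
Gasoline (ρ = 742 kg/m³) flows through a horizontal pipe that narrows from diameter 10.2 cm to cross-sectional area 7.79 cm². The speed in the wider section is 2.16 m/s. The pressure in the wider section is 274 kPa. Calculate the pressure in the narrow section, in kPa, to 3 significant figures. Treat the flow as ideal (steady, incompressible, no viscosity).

85.3 kPa

The volume flow rate is constant, so v₂ = (A₁/A₂)v₁ = (81.7/7.79)·2.16 = 22.7 m/s.
Bernoulli (h₁ = h₂): P₁ − P₂ = ½ρ(v₂² − v₁²).
P₂ = P₁ − ½ρ(v₂² − v₁²) = 274000 − ½·742·(22.7² − 2.16²) = 274000 − 189000 = 85300 Pa.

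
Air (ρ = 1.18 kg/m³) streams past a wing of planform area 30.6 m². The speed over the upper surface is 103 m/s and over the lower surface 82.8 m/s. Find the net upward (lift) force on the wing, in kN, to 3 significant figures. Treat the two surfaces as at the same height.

With equal heights on the two surfaces, Bernoulli gives P_lower − P_upper = ½ρ(v_upper² − v_lower²).
ΔP = ½·1.18·(103² − 82.8²) = 2210 Pa.
Lift = ΔP · A = 2210 × 30.6 = 67800 N.

F ≈ 67.8 kN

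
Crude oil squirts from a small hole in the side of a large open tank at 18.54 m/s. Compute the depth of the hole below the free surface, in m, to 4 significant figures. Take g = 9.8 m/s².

h ≈ 17.54 m

For a small hole in a large open tank, ½v² = gh, giving h = v²/(2g).
h = 18.54²/(2·9.8) = 343.7/19.60 = 17.54 m.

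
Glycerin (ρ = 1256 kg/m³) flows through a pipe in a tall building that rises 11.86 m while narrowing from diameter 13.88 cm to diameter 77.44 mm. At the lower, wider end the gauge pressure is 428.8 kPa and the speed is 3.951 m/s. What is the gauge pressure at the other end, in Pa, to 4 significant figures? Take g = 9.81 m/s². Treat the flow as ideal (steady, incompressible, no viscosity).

The volume flow rate is constant, so v₂ = (A₁/A₂)v₁ = (151.3/47.10)·3.951 = 12.69 m/s.
Energy conservation along the streamline gives P₂ = P₁ − ½ρ(v₂² − v₁²) − ρg(h₂ − h₁).
P₂ = 428800 + ½·1256·(3.951² − 12.69²) − 1256·9.81·(+11.86) = 428800 + (-91370) − (146100) = 191300 Pa.

P₂ ≈ 191300 Pa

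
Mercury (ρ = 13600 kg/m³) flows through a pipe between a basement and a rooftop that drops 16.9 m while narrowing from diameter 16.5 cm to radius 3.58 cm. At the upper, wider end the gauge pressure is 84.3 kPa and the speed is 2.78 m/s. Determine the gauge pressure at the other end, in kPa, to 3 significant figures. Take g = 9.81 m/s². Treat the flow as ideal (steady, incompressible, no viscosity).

Continuity gives A₁v₁ = A₂v₂, so v₂ = (214 cm²)/(40.3 cm²) × 2.78 m/s = 14.8 m/s.
Bernoulli: P₁ + ½ρv₁² + ρg h₁ = P₂ + ½ρv₂² + ρg h₂, so P₂ = P₁ + ½ρ(v₁² − v₂²) − ρg(h₂ − h₁).
P₂ = 84300 + ½·13600·(2.78² − 14.8²) − 13600·9.81·(−16.9) = 84300 + (-1430000) − (-2250000) = 909000 Pa.

P₂ = 909 kPa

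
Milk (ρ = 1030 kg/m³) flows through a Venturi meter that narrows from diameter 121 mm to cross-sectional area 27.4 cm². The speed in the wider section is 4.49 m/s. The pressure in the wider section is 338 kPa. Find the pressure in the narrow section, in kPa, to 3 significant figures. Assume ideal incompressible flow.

The volume flow rate is constant, so v₂ = (A₁/A₂)v₁ = (115/27.4)·4.49 = 18.8 m/s.
Bernoulli (h₁ = h₂): P₁ − P₂ = ½ρ(v₂² − v₁²).
P₂ = P₁ − ½ρ(v₂² − v₁²) = 338000 − ½·1030·(18.8² − 4.49²) = 338000 − 172000 = 166000 Pa.

P₂ ≈ 166 kPa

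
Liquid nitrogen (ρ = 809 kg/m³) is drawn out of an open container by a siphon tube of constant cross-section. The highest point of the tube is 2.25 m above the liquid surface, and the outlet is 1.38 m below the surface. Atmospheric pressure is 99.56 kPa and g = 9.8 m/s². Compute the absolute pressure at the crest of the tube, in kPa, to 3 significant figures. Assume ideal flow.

The outlet speed comes from Torricelli: v = √(2g·1.38) = 5.20 m/s.
Continuity keeps v the same throughout the tube; from surface to crest, P_atm + 0 = P_top + ½ρv² + ρg·h_top.
P_top = 99560 − ½·809·5.20² − 809·9.8·2.25 = 70800 Pa.

70.8 kPa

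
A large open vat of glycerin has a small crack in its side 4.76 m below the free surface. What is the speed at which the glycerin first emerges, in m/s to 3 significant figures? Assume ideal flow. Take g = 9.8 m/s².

9.66 m/s

The surface is effectively still and both ends are open, so ½v² = gh and v = √(2·9.8·4.76) = 9.66 m/s.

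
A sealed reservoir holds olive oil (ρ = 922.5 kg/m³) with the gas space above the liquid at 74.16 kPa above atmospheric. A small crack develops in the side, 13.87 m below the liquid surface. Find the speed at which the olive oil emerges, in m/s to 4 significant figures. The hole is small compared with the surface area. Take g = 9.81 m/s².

Take point 1 at the surface (v₁ ≈ 0) and point 2 at the hole (at atmospheric pressure). Bernoulli: P₁ + ρg h = P_atm + ½ρv₂².
With P₁ − P_atm = 74160 Pa, v₂ = √(2gh + 2ΔP/ρ) = √(2·9.81·13.87 + 2·74160/922.5) = 20.81 m/s.

v ≈ 20.81 m/s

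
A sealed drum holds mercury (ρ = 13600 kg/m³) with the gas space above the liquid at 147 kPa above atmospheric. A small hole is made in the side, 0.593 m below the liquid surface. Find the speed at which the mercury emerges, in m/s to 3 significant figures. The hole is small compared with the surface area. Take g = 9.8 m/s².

v ≈ 5.77 m/s

Take point 1 at the surface (v₁ ≈ 0) and point 2 at the hole (at atmospheric pressure). Bernoulli: P₁ + ρg h = P_atm + ½ρv₂².
With P₁ − P_atm = 147000 Pa, v₂ = √(2gh + 2ΔP/ρ) = √(2·9.8·0.593 + 2·147000/13600) = 5.77 m/s.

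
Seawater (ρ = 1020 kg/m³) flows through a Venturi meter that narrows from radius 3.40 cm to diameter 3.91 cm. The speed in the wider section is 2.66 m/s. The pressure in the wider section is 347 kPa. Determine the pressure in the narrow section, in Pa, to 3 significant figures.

By continuity, v₂ = v₁·A₁/A₂ = 2.66·(36.3/12.0) = 8.05 m/s.
The pipe is horizontal, so Bernoulli reduces to P₁ + ½ρv₁² = P₂ + ½ρv₂².
P₂ = P₁ − ½ρ(v₂² − v₁²) = 347000 − ½·1020·(8.05² − 2.66²) = 347000 − 29400 = 318000 Pa.

318000 Pa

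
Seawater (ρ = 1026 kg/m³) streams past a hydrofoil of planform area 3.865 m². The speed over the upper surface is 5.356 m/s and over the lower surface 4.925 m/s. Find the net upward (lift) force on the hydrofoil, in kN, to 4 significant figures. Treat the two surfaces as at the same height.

F ≈ 8.786 kN

From P + ½ρv² = const at equal height, P_low − P_up = ½ρ(v_up² − v_low²).
ΔP = ½·1026·(5.356² − 4.925²) = 2273 Pa.
Lift = ΔP · A = 2273 × 3.865 = 8786 N.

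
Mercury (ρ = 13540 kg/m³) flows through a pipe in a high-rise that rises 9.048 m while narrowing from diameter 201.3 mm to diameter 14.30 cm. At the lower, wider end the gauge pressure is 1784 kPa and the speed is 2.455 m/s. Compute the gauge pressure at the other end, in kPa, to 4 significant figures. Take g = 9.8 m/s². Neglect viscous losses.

P₂ ≈ 464.0 kPa

By continuity, v₂ = v₁·A₁/A₂ = 2.455·(318.3/160.6) = 4.865 m/s.
Bernoulli: P₁ + ½ρv₁² + ρg h₁ = P₂ + ½ρv₂² + ρg h₂, so P₂ = P₁ + ½ρ(v₁² − v₂²) − ρg(h₂ − h₁).
P₂ = 1784000 + ½·13540·(2.455² − 4.865²) − 13540·9.8·(+9.048) = 1784000 + (-119400) − (1201000) = 464000 Pa.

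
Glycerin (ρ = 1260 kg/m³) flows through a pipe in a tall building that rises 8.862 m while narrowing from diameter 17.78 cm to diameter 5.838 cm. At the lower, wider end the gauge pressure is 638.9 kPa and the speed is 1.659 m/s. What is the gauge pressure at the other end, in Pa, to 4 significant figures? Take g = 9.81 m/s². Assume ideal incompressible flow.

P₂ = 381900 Pa

The volume flow rate is constant, so v₂ = (A₁/A₂)v₁ = (248.3/26.77)·1.659 = 15.39 m/s.
Bernoulli: P₁ + ½ρv₁² + ρg h₁ = P₂ + ½ρv₂² + ρg h₂, so P₂ = P₁ + ½ρ(v₁² − v₂²) − ρg(h₂ − h₁).
P₂ = 638900 + ½·1260·(1.659² − 15.39²) − 1260·9.81·(+8.862) = 638900 + (-147400) − (109500) = 381900 Pa.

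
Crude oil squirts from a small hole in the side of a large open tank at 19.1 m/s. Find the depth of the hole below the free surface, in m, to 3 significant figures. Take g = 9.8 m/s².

h = 18.6 m

Torricelli: v = √(2gh), so h = v²/(2g).
h = 19.1²/(2·9.8) = 365/19.60 = 18.6 m.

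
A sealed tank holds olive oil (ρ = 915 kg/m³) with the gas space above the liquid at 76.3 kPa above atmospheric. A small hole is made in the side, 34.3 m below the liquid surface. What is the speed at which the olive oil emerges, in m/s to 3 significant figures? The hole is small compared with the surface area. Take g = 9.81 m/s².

v = 29.0 m/s

Take point 1 at the surface (v₁ ≈ 0) and point 2 at the hole (at atmospheric pressure). Bernoulli: P₁ + ρg h = P_atm + ½ρv₂².
With P₁ − P_atm = 76300 Pa, v₂ = √(2gh + 2ΔP/ρ) = √(2·9.81·34.3 + 2·76300/915) = 29.0 m/s.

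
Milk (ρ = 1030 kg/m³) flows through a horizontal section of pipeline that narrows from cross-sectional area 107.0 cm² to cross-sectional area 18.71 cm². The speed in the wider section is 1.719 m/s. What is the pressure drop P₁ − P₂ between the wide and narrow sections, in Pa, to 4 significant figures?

ΔP ≈ 48250 Pa

Continuity gives A₁v₁ = A₂v₂, so v₂ = (107.0 cm²)/(18.71 cm²) × 1.719 m/s = 9.831 m/s.
With no height change, Bernoulli's equation is P₁ + ½ρv₁² = P₂ + ½ρv₂².
P₁ − P₂ = ½·1030·(9.831² − 1.719²) = ½·1030·93.69 = 48250 Pa.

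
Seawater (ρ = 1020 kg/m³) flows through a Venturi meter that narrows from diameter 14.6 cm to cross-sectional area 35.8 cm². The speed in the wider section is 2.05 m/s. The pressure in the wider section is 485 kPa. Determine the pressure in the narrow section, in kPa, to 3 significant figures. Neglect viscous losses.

P₂ ≈ 440 kPa

By continuity, v₂ = v₁·A₁/A₂ = 2.05·(167/35.8) = 9.59 m/s.
Bernoulli (h₁ = h₂): P₁ − P₂ = ½ρ(v₂² − v₁²).
P₂ = P₁ − ½ρ(v₂² − v₁²) = 485000 − ½·1020·(9.59² − 2.05²) = 485000 − 44700 = 440000 Pa.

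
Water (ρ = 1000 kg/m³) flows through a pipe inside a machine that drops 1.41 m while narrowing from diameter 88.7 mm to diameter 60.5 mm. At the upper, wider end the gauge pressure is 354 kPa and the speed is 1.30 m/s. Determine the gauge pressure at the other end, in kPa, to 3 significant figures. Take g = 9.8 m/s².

P₂ = 365 kPa

Mass conservation (A₁v₁ = A₂v₂) gives v₂ = 1.30 × 61.8/28.7 = 2.79 m/s.
Energy conservation along the streamline gives P₂ = P₁ − ½ρ(v₂² − v₁²) − ρg(h₂ − h₁).
P₂ = 354000 + ½·1000·(1.30² − 2.79²) − 1000·9.8·(−1.41) = 354000 + (-3060) − (-13800) = 365000 Pa.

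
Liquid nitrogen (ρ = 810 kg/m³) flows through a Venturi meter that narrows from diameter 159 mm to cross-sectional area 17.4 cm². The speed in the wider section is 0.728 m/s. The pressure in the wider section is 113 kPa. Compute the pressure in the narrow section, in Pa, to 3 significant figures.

By continuity, v₂ = v₁·A₁/A₂ = 0.728·(199/17.4) = 8.31 m/s.
Along the horizontal streamline, P + ½ρv² is constant.
P₂ = P₁ − ½ρ(v₂² − v₁²) = 113000 − ½·810·(8.31² − 0.728²) = 113000 − 27700 = 85300 Pa.

P₂ ≈ 85300 Pa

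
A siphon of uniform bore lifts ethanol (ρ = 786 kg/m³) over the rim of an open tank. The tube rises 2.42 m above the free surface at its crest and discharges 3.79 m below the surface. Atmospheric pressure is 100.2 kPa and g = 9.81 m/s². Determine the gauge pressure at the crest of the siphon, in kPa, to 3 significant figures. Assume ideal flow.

P_gauge = -47.9 kPa

From the surface to the outlet (both open to atmosphere, surface at rest): v = √(2g·h_out) = √(2·9.81·3.79) = 8.62 m/s.
The bore is uniform, so the speed at the crest is the same v. Bernoulli surface→crest: P_atm = P_top + ½ρv² + ρg·h_top.
P_top = 100200 − ½·786·8.62² − 786·9.81·2.42 = 52300 Pa. So P_gauge = P_top − P_atm = -47900 Pa.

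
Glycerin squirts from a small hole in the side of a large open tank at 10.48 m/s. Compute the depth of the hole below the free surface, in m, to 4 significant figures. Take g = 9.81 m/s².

5.598 m

For a small hole in a large open tank, ½v² = gh, giving h = v²/(2g).
h = 10.48²/(2·9.81) = 109.8/19.62 = 5.598 m.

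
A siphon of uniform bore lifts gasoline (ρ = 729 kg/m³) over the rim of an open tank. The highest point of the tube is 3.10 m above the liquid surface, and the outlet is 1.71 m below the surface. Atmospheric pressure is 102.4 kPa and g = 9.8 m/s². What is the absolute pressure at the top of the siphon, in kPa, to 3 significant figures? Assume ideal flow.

From the surface to the outlet (both open to atmosphere, surface at rest): v = √(2g·h_out) = √(2·9.8·1.71) = 5.79 m/s.
The bore is uniform, so the speed at the crest is the same v. Bernoulli surface→crest: P_atm = P_top + ½ρv² + ρg·h_top.
P_top = 102400 − ½·729·5.79² − 729·9.8·3.10 = 68000 Pa.

68.0 kPa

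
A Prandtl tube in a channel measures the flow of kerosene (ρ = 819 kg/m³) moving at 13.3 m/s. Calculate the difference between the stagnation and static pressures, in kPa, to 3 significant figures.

ΔP = 72.4 kPa

At the stagnation point the flow is brought to rest, so Bernoulli gives P_stag − P_static = ½ρv².
ΔP = ½·819·13.3² = 72400 Pa.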